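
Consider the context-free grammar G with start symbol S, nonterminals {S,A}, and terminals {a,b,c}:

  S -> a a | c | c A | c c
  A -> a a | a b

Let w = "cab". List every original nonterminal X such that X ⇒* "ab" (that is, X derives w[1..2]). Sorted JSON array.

CNF form of G:
  S -> T0 T0 | T2 A | T2 T2 | c
  A -> T0 T0 | T0 T1
  T0 -> a
  T1 -> b
  T2 -> c

CYK table (by increasing span) (cells [i..j] with 1 ≤ i ≤ j ≤ 2 only):
  T[1,1] 'a' = {T0}  orig:{}
  T[2,2] 'b' = {T1}  orig:{}
  T[1,2] 'ab' = {A}

Original NTs in T[1,2] deriving "ab": ["A"]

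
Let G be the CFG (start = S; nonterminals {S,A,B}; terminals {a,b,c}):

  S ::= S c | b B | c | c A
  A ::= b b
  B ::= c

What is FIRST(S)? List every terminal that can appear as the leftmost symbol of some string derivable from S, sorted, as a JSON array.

FIRST iteration:
pass 1:
  A via A→b b: +{b}
  B via B→c: +{c}
  S via S→b B: +{b}
  S via S→c: +{c}
  S: {b,c}  A: {b}  B: {c}
pass 2: (stable)
  S: {b,c}  A: {b}  B: {c}

FIRST(S) = ["b", "c"]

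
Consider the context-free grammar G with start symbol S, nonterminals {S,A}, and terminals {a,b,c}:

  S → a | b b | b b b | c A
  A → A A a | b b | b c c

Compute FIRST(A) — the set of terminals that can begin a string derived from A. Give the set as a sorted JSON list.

FIRST iteration:
round 1:
  A via A→b b: +{b}
  S via S→a: +{a}
  S via S→b b: +{b}
  S via S→c A: +{c}
  S: {a,b,c}  A: {b}
round 2: — fixpoint
  S: {a,b,c}  A: {b}

FIRST(A) = ["b"]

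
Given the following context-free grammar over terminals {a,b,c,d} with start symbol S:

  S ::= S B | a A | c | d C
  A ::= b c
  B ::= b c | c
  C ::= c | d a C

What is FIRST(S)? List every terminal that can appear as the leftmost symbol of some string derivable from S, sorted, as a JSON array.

Compute FIRST by fixpoint:
round 1:
  A via A→b c: +{b}
  B via B→b c: +{b}
  B via B→c: +{c}
  C via C→c: +{c}
  C via C→d a C: +{d}
  S via S→a A: +{a}
  S via S→c: +{c}
  S via S→d C: +{d}
  S: {a,c,d}  A: {b}  B: {b,c}  C: {c,d}
round 2: (stable)
  S: {a,c,d}  A: {b}  B: {b,c}  C: {c,d}

FIRST(S) = ["a", "c", "d"]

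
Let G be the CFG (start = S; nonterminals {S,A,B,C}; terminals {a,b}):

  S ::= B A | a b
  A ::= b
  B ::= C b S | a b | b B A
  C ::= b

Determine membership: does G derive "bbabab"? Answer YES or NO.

Convert to CNF:
  S -> B A | T1 T0
  A -> b
  B -> C X2 | T0 X3 | T1 T0
  C -> b
  T0 -> b
  T1 -> a
  X2 -> T0 S
  X3 -> B A

CYK table (by increasing span):
  T[0,0] 'b' = {A,C,T0}  orig:{A,C}
  T[1,1] 'b' = {A,C,T0}  orig:{A,C}
  T[2,2] 'a' = {T1}  orig:{}
  T[3,3] 'b' = {A,C,T0}  orig:{A,C}
  T[4,4] 'a' = {T1}  orig:{}
  T[5,5] 'b' = {A,C,T0}  orig:{A,C}
  T[0,1] 'bb' = ∅
  T[1,2] 'ba' = ∅
  T[2,3] 'ab' = {B,S}
  T[3,4] 'ba' = ∅
  T[4,5] 'ab' = {B,S}
  T[0,2] 'bba' = ∅
  T[1,3] 'bab' = {X2}  orig:{}
  T[2,4] 'aba' = ∅
  T[3,5] 'bab' = {X2}  orig:{}
  T[0,3] 'bbab' = {B}
  T[1,4] 'baba' = ∅
  T[2,5] 'abab' = ∅
  T[0,4] 'bbaba' = ∅
  T[1,5] 'babab' = ∅
  T[0,5] 'bbabab' = ∅

S ∉ T[0,5] ⇒ NO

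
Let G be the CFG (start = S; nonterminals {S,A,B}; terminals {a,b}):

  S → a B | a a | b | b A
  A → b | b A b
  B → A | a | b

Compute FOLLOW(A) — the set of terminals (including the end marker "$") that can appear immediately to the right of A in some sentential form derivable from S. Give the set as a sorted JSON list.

Compute FIRST by fixpoint:
iter 1:
  A via A→b: +{b}
  B via B→A: +{b}
  B via B→a: +{a}
  S via S→a B: +{a}
  S via S→b: +{b}
  S: {a,b}  A: {b}  B: {a,b}
iter 2: (no change)
  S: {a,b}  A: {b}  B: {a,b}

FOLLOW sets:
initialize: $ ∈ FOLLOW(S)
round 1:
  A→b A b: FOLLOW(A) ⊇ FIRST(b) = {b}; new: +{b}
  S→a B: FOLLOW(B) ⊇ FOLLOW(S) ⊇ {$}; new: +{$}
  S→b A: FOLLOW(A) ⊇ FOLLOW(S) ⊇ {$}; new: +{$}
  FOLLOW(S)={$}  FOLLOW(A)={$,b}  FOLLOW(B)={$}
round 2: — fixpoint
  FOLLOW(S)={$}  FOLLOW(A)={$,b}  FOLLOW(B)={$}

FOLLOW(A) = ["$", "b"]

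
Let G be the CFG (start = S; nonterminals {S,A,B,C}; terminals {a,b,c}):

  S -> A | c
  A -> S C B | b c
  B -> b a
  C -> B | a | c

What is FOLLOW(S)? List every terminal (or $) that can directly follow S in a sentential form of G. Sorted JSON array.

FIRST sets, iterate to fixpoint:
pass 1:
  A via A→b c: +{b}
  B via B→b a: +{b}
  C via C→B: +{b}
  C via C→a: +{a}
  C via C→c: +{c}
  S via S→A: +{b}
  S via S→c: +{c}
  S: {b,c}  A: {b}  B: {b}  C: {a,b,c}
pass 2:
  A via A→S C B: +{c}
  S: {b,c}  A: {b,c}  B: {b}  C: {a,b,c}
pass 3: (stable)
  S: {b,c}  A: {b,c}  B: {b}  C: {a,b,c}

Compute FOLLOW by fixpoint:
initialize: $ ∈ FOLLOW(S)
pass 1:
  A→S C B: FOLLOW(S) ⊇ FIRST(C) = {a,b,c}; new: +{a,b,c}
  A→S C B: FOLLOW(C) ⊇ FIRST(B) = {b}; new: +{b}
  C→B: FOLLOW(B) ⊇ FOLLOW(C) ⊇ {b}; new: +{b}
  S→A: FOLLOW(A) ⊇ FOLLOW(S) ⊇ {$,a,b,c}; new: +{$,a,b,c}
  FOLLOW(S)={$,a,b,c}  FOLLOW(A)={$,a,b,c}  FOLLOW(B)={b}  FOLLOW(C)={b}
pass 2:
  A→S C B: FOLLOW(B) ⊇ FOLLOW(A) ⊇ {$,a,b,c}; new: +{$,a,c}
  FOLLOW(S)={$,a,b,c}  FOLLOW(A)={$,a,b,c}  FOLLOW(B)={$,a,b,c}  FOLLOW(C)={b}
pass 3: (no change)
  FOLLOW(S)={$,a,b,c}  FOLLOW(A)={$,a,b,c}  FOLLOW(B)={$,a,b,c}  FOLLOW(C)={b}

FOLLOW(S) = ["$", "a", "b", "c"]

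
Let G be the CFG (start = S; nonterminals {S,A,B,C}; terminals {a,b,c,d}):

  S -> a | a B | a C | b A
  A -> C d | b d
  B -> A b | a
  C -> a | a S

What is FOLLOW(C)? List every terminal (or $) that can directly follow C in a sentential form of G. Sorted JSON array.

FIRST sets, iterate to fixpoint:
iter 1:
  A via A→b d: +{b}
  B via B→A b: +{b}
  B via B→a: +{a}
  C via C→a: +{a}
  S via S→a: +{a}
  S via S→b A: +{b}
  FIRST(S)={a,b}  FIRST(A)={b}  FIRST(B)={a,b}  FIRST(C)={a}
iter 2:
  A via A→C d: +{a}
  FIRST(S)={a,b}  FIRST(A)={a,b}  FIRST(B)={a,b}  FIRST(C)={a}
iter 3: (no change)
  FIRST(S)={a,b}  FIRST(A)={a,b}  FIRST(B)={a,b}  FIRST(C)={a}

FOLLOW iteration:
FOLLOW(S) := {$}
pass 1:
  A→C d: FOLLOW(C) ⊇ FIRST(d) = {d}; new: +{d}
  B→A b: FOLLOW(A) ⊇ FIRST(b) = {b}; new: +{b}
  C→a S: FOLLOW(S) ⊇ FOLLOW(C) ⊇ {d}; new: +{d}
  S→a B: FOLLOW(B) ⊇ FOLLOW(S) ⊇ {$,d}; new: +{$,d}
  S→a C: FOLLOW(C) ⊇ FOLLOW(S) ⊇ {$,d}; new: +{$}
  S→b A: FOLLOW(A) ⊇ FOLLOW(S) ⊇ {$,d}; new: +{$,d}
  FOLLOW[S]={$,d}  FOLLOW[A]={$,b,d}  FOLLOW[B]={$,d}  FOLLOW[C]={$,d}
pass 2: — fixpoint
  FOLLOW[S]={$,d}  FOLLOW[A]={$,b,d}  FOLLOW[B]={$,d}  FOLLOW[C]={$,d}

FOLLOW(C) = ["$", "d"]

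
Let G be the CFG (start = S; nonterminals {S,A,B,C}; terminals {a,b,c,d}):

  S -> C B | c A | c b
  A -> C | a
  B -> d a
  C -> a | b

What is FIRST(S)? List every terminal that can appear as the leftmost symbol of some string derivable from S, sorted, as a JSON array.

Compute FIRST by fixpoint:
iter 1:
  A via A→a: +{a}
  B via B→d a: +{d}
  C via C→a: +{a}
  C via C→b: +{b}
  S via S→C B: +{a,b}
  S via S→c A: +{c}
  FIRST(S)={a,b,c}  FIRST(A)={a}  FIRST(B)={d}  FIRST(C)={a,b}
iter 2:
  A via A→C: +{b}
  FIRST(S)={a,b,c}  FIRST(A)={a,b}  FIRST(B)={d}  FIRST(C)={a,b}
iter 3: — fixpoint
  FIRST(S)={a,b,c}  FIRST(A)={a,b}  FIRST(B)={d}  FIRST(C)={a,b}

FIRST(S) = ["a", "b", "c"]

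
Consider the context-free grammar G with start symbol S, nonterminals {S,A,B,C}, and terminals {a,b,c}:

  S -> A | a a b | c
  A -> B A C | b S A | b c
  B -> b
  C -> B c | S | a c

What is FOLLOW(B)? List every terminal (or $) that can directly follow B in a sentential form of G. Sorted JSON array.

FIRST sets, iterate to fixpoint:
pass 1:
  A via A→b S A: +{b}
  B via B→b: +{b}
  C via C→B c: +{b}
  C via C→a c: +{a}
  S via S→A: +{b}
  S via S→a a b: +{a}
  S via S→c: +{c}
  S: {a,b,c}  A: {b}  B: {b}  C: {a,b}
pass 2:
  C via C→S: +{c}
  S: {a,b,c}  A: {b}  B: {b}  C: {a,b,c}
pass 3: done
  S: {a,b,c}  A: {b}  B: {b}  C: {a,b,c}

FOLLOW iteration:
seed FOLLOW(S) with $
iter 1:
  A→B A C: FOLLOW(B) ⊇ FIRST(A) = {b}; new: +{b}
  A→B A C: FOLLOW(A) ⊇ FIRST(C) = {a,b,c}; new: +{a,b,c}
  A→B A C: FOLLOW(C) ⊇ FOLLOW(A) ⊇ {a,b,c}; new: +{a,b,c}
  A→b S A: FOLLOW(S) ⊇ FIRST(A) = {b}; new: +{b}
  C→B c: FOLLOW(B) ⊇ FIRST(c) = {c}; new: +{c}
  C→S: FOLLOW(S) ⊇ FOLLOW(C) ⊇ {a,b,c}; new: +{a,c}
  S→A: FOLLOW(A) ⊇ FOLLOW(S) ⊇ {$,a,b,c}; new: +{$}
  FOLLOW[S]={$,a,b,c}  FOLLOW[A]={$,a,b,c}  FOLLOW[B]={b,c}  FOLLOW[C]={a,b,c}
iter 2:
  A→B A C: FOLLOW(C) ⊇ FOLLOW(A) ⊇ {$,a,b,c}; new: +{$}
  FOLLOW[S]={$,a,b,c}  FOLLOW[A]={$,a,b,c}  FOLLOW[B]={b,c}  FOLLOW[C]={$,a,b,c}
iter 3: done
  FOLLOW[S]={$,a,b,c}  FOLLOW[A]={$,a,b,c}  FOLLOW[B]={b,c}  FOLLOW[C]={$,a,b,c}

FOLLOW(B) = ["b", "c"]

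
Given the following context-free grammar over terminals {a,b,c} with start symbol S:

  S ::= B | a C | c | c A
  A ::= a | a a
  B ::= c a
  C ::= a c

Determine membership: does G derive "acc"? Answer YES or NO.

CNF form of G:
  S -> T0 C | T1 A | T1 T0 | c
  A -> T0 T0 | a
  B -> T1 T0
  C -> T0 T1
  T0 -> a
  T1 -> c

Fill CYK table bottom-up:
  cell(0,0) a: {A,T0}  orig:{A}
  cell(1,1) c: {S,T1}  orig:{S}
  cell(2,2) c: {S,T1}  orig:{S}
  cell(0,1) ac: {C}
  cell(1,2) cc: ∅
  cell(0,2) acc: ∅

S ∉ T[0,2] ⇒ NO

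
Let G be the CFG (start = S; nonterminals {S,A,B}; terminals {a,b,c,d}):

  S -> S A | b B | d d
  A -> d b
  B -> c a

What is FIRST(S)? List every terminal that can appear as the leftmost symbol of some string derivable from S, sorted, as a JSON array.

FIRST iteration:
[1]
  A via A→d b: +{d}
  B via B→c a: +{c}
  S via S→b B: +{b}
  S via S→d d: +{d}
  FIRST[S]={b,d}  FIRST[A]={d}  FIRST[B]={c}
[2] — fixpoint
  FIRST[S]={b,d}  FIRST[A]={d}  FIRST[B]={c}

FIRST(S) = ["b", "d"]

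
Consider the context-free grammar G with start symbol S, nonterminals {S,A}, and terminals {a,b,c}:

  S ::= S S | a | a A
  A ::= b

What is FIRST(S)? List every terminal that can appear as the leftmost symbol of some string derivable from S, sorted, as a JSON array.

FIRST iteration:
[1]
  A via A→b: +{b}
  S via S→a: +{a}
  FIRST(S)={a}  FIRST(A)={b}
[2] — fixpoint
  FIRST(S)={a}  FIRST(A)={b}

FIRST(S) = ["a"]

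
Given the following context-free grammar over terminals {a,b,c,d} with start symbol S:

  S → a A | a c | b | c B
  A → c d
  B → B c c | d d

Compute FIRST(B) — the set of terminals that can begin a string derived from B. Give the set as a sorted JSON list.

FIRST sets, iterate to fixpoint:
[1]
  A via A→c d: +{c}
  B via B→d d: +{d}
  S via S→a A: +{a}
  S via S→b: +{b}
  S via S→c B: +{c}
  FIRST[S]={a,b,c}  FIRST[A]={c}  FIRST[B]={d}
[2] done
  FIRST[S]={a,b,c}  FIRST[A]={c}  FIRST[B]={d}

FIRST(B) = ["d"]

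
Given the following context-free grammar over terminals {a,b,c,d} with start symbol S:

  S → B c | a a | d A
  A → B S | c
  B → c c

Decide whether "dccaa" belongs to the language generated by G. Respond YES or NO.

CNF form of G:
  S -> B T0 | T1 T1 | T2 A
  A -> B S | c
  B -> T0 T0
  T0 -> c
  T1 -> a
  T2 -> d

Fill CYK table bottom-up:
  T[0,0] 'd' = {T2}  orig:{}
  T[1,1] 'c' = {A,T0}  orig:{A}
  T[2,2] 'c' = {A,T0}  orig:{A}
  T[3,3] 'a' = {T1}  orig:{}
  T[4,4] 'a' = {T1}  orig:{}
  T[0,1] 'dc' = {S}
  T[1,2] 'cc' = {B}
  T[2,3] 'ca' = ∅
  T[3,4] 'aa' = {S}
  T[0,2] 'dcc' = ∅
  T[1,3] 'cca' = ∅
  T[2,4] 'caa' = ∅
  T[0,3] 'dcca' = ∅
  T[1,4] 'ccaa' = {A}
  T[0,4] 'dccaa' = {S}

S ∈ T[0,4] ⇒ YES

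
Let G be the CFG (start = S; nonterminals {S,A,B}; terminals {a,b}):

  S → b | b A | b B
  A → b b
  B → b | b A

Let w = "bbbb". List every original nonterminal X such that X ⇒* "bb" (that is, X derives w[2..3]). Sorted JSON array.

Convert to CNF:
  S -> T0 A | T0 B | b
  A -> T0 T0
  B -> T0 A | b
  T0 -> b

CYK table (by increasing span) (cells [i..j] with 2 ≤ i ≤ j ≤ 3 only):
  cell(2,2) b: {B,S,T0}  orig:{B,S}
  cell(3,3) b: {B,S,T0}  orig:{B,S}
  cell(2,3) bb: {A,S}

Original NTs in T[2,3] deriving "bb": ["A", "S"]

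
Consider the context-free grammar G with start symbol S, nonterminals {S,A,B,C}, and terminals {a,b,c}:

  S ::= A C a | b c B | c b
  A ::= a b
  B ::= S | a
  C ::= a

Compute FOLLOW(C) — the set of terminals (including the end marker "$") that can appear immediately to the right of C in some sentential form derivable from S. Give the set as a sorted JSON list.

FIRST iteration:
round 1:
  A via A→a b: +{a}
  B via B→a: +{a}
  C via C→a: +{a}
  S via S→A C a: +{a}
  S via S→b c B: +{b}
  S via S→c b: +{c}
  S: {a,b,c}  A: {a}  B: {a}  C: {a}
round 2:
  B via B→S: +{b,c}
  S: {a,b,c}  A: {a}  B: {a,b,c}  C: {a}
round 3: (no change)
  S: {a,b,c}  A: {a}  B: {a,b,c}  C: {a}

Compute FOLLOW by fixpoint:
FOLLOW(S) := {$}
pass 1:
  S→A C a: FOLLOW(A) ⊇ FIRST(C) = {a}; new: +{a}
  S→A C a: FOLLOW(C) ⊇ FIRST(a) = {a}; new: +{a}
  S→b c B: FOLLOW(B) ⊇ FOLLOW(S) ⊇ {$}; new: +{$}
  FOLLOW(S)={$}  FOLLOW(A)={a}  FOLLOW(B)={$}  FOLLOW(C)={a}
pass 2: (stable)
  FOLLOW(S)={$}  FOLLOW(A)={a}  FOLLOW(B)={$}  FOLLOW(C)={a}

FOLLOW(C) = ["a"]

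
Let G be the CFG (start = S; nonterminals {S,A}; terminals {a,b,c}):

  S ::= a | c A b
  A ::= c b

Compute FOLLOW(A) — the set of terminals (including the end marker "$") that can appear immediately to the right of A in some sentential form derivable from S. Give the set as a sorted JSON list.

FIRST sets, iterate to fixpoint:
pass 1:
  A via A→c b: +{c}
  S via S→a: +{a}
  S via S→c A b: +{c}
  FIRST[S]={a,c}  FIRST[A]={c}
pass 2: — fixpoint
  FIRST[S]={a,c}  FIRST[A]={c}

Compute FOLLOW by fixpoint:
seed FOLLOW(S) with $
[1]
  S→c A b: FOLLOW(A) ⊇ FIRST(b) = {b}; new: +{b}
  FOLLOW(S)={$}  FOLLOW(A)={b}
[2] (stable)
  FOLLOW(S)={$}  FOLLOW(A)={b}

FOLLOW(A) = ["b"]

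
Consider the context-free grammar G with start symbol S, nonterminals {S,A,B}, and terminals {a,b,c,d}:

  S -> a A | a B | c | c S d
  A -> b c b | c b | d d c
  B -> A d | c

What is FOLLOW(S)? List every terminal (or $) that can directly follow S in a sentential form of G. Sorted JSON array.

FIRST iteration:
iter 1:
  A via A→b c b: +{b}
  A via A→c b: +{c}
  A via A→d d c: +{d}
  B via B→A d: +{b,c,d}
  S via S→a A: +{a}
  S via S→c: +{c}
  FIRST(S)={a,c}  FIRST(A)={b,c,d}  FIRST(B)={b,c,d}
iter 2: done
  FIRST(S)={a,c}  FIRST(A)={b,c,d}  FIRST(B)={b,c,d}

Compute FOLLOW by fixpoint:
seed FOLLOW(S) with $
pass 1:
  B→A d: FOLLOW(A) ⊇ FIRST(d) = {d}; new: +{d}
  S→a A: FOLLOW(A) ⊇ FOLLOW(S) ⊇ {$}; new: +{$}
  S→a B: FOLLOW(B) ⊇ FOLLOW(S) ⊇ {$}; new: +{$}
  S→c S d: FOLLOW(S) ⊇ FIRST(d) = {d}; new: +{d}
  FOLLOW(S)={$,d}  FOLLOW(A)={$,d}  FOLLOW(B)={$}
pass 2:
  S→a B: FOLLOW(B) ⊇ FOLLOW(S) ⊇ {$,d}; new: +{d}
  FOLLOW(S)={$,d}  FOLLOW(A)={$,d}  FOLLOW(B)={$,d}
pass 3: — fixpoint
  FOLLOW(S)={$,d}  FOLLOW(A)={$,d}  FOLLOW(B)={$,d}

FOLLOW(S) = ["$", "d"]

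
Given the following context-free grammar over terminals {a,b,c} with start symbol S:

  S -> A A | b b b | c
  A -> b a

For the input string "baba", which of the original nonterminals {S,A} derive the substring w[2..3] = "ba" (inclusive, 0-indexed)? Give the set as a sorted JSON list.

CNF form of G:
  S -> A A | T0 X2 | c
  A -> T0 T1
  T0 -> b
  T1 -> a
  X2 -> T0 T0

CYK fill — only the sub-triangle for w[2..3]:
  cell(2,2) b: {T0}  orig:{}
  cell(3,3) a: {T1}  orig:{}
  cell(2,3) ba: {A}

Original NTs in T[2,3] deriving "ba": ["A"]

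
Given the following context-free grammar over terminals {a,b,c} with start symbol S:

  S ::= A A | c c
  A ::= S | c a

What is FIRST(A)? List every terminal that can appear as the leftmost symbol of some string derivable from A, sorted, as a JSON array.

FIRST iteration:
[1]
  A via A→c a: +{c}
  S via S→A A: +{c}
  FIRST[S]={c}  FIRST[A]={c}
[2] done
  FIRST[S]={c}  FIRST[A]={c}

FIRST(A) = ["c"]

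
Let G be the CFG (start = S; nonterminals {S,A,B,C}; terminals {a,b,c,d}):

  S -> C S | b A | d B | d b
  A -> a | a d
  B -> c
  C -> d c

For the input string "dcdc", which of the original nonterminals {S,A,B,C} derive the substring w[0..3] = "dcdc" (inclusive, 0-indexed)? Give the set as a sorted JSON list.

CNF form of G:
  S -> C S | T1 B | T1 T3 | T3 A
  A -> T0 T1 | a
  B -> c
  C -> T1 T2
  T0 -> a
  T1 -> d
  T2 -> c
  T3 -> b

CYK fill — only the sub-triangle for w[0..3]:
  cell(0,0) d: {T1}  orig:{}
  cell(1,1) c: {B,T2}  orig:{B}
  cell(2,2) d: {T1}  orig:{}
  cell(3,3) c: {B,T2}  orig:{B}
  cell(0,1) dc: {C,S}
  cell(1,2) cd: ∅
  cell(2,3) dc: {C,S}
  cell(0,2) dcd: ∅
  cell(1,3) cdc: ∅
  cell(0,3) dcdc: {S}

Original NTs in T[0,3] deriving "dcdc": ["S"]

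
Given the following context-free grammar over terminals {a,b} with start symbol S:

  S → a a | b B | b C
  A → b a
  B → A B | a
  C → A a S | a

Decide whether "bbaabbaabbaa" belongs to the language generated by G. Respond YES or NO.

Convert to CNF:
  S -> T0 B | T0 C | T1 T1
  A -> T0 T1
  B -> A B | a
  C -> A X2 | a
  T0 -> b
  T1 -> a
  X2 -> T1 S

CYK fill:
  [0..0]={T0}  "b"  orig:{}
  [1..1]={T0}  "b"  orig:{}
  [2..2]={B,C,T1}  "a"  orig:{B,C}
  [3..3]={B,C,T1}  "a"  orig:{B,C}
  [4..4]={T0}  "b"  orig:{}
  [5..5]={T0}  "b"  orig:{}
  [6..6]={B,C,T1}  "a"  orig:{B,C}
  [7..7]={B,C,T1}  "a"  orig:{B,C}
  [8..8]={T0}  "b"  orig:{}
  [9..9]={T0}  "b"  orig:{}
  [10..10]={B,C,T1}  "a"  orig:{B,C}
  [11..11]={B,C,T1}  "a"  orig:{B,C}
  [0..1]=∅  "bb"
  [1..2]={A,S}  "ba"
  [2..3]={S}  "aa"
  [3..4]=∅  "ab"
  [4..5]=∅  "bb"
  [5..6]={A,S}  "ba"
  [6..7]={S}  "aa"
  [7..8]=∅  "ab"
  [8..9]=∅  "bb"
  [9..10]={A,S}  "ba"
  [10..11]={S}  "aa"
  [0..2]=∅  "bba"
  [1..3]={B}  "baa"
  [2..4]=∅  "aab"
  [3..5]=∅  "abb"
  [4..6]=∅  "bba"
  [5..7]={B}  "baa"
  [6..8]=∅  "aab"
  [7..9]=∅  "abb"
  [8..10]=∅  "bba"
  [9..11]={B}  "baa"
  [0..3]={S}  "bbaa"
  [1..4]=∅  "baab"
  [2..5]=∅  "aabb"
  [3..6]=∅  "abba"
  [4..7]={S}  "bbaa"
  [5..8]=∅  "baab"
  [6..9]=∅  "aabb"
  [7..10]=∅  "abba"
  [8..11]={S}  "bbaa"
  [0..4]=∅  "bbaab"
  [1..5]=∅  "baabb"
  [2..6]=∅  "aabba"
  [3..7]={X2}  "abbaa"  orig:{}
  [4..8]=∅  "bbaab"
  [5..9]=∅  "baabb"
  [6..10]=∅  "aabba"
  [7..11]={X2}  "abbaa"  orig:{}
  [0..5]=∅  "bbaabb"
  [1..6]=∅  "baabba"
  [2..7]=∅  "aabbaa"
  [3..8]=∅  "abbaab"
  [4..9]=∅  "bbaabb"
  [5..10]=∅  "baabba"
  [6..11]=∅  "aabbaa"
  [0..6]=∅  "bbaabba"
  [1..7]={C}  "baabbaa"
  [2..8]=∅  "aabbaab"
  [3..9]=∅  "abbaabb"
  [4..10]=∅  "bbaabba"
  [5..11]={C}  "baabbaa"
  [0..7]={S}  "bbaabbaa"
  [1..8]=∅  "baabbaab"
  [2..9]=∅  "aabbaabb"
  [3..10]=∅  "abbaabba"
  [4..11]={S}  "bbaabbaa"
  [0..8]=∅  "bbaabbaab"
  [1..9]=∅  "baabbaabb"
  [2..10]=∅  "aabbaabba"
  [3..11]={X2}  "abbaabbaa"  orig:{}
  [0..9]=∅  "bbaabbaabb"
  [1..10]=∅  "baabbaabba"
  [2..11]=∅  "aabbaabbaa"
  [0..10]=∅  "bbaabbaabba"
  [1..11]={C}  "baabbaabbaa"
  [0..11]={S}  "bbaabbaabbaa"

S ∈ T[0,11] ⇒ YES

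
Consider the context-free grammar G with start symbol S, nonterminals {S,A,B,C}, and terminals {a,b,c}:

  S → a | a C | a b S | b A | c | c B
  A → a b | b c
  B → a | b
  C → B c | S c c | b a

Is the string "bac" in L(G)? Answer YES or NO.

CNF form of G:
  S -> T0 C | T0 X4 | T1 A | T2 B | a | c
  A -> T0 T1 | T1 T2
  B -> a | b
  C -> B T2 | S X3 | T1 T0
  T0 -> a
  T1 -> b
  T2 -> c
  X3 -> T2 T2
  X4 -> T1 S

Fill CYK table bottom-up:
  [0..0]={B,T1}  "b"  orig:{B}
  [1..1]={B,S,T0}  "a"  orig:{B,S}
  [2..2]={S,T2}  "c"  orig:{S}
  [0..1]={C,X4}  "ba"  orig:{C}
  [1..2]={C}  "ac"
  [0..2]=∅  "bac"

S ∉ T[0,2] ⇒ NO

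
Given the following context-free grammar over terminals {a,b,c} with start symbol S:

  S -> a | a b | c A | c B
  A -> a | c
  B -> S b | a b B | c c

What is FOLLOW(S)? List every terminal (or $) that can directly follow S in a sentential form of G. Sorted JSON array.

FIRST iteration:
round 1:
  A via A→a: +{a}
  A via A→c: +{c}
  B via B→a b B: +{a}
  B via B→c c: +{c}
  S via S→a: +{a}
  S via S→c A: +{c}
  FIRST[S]={a,c}  FIRST[A]={a,c}  FIRST[B]={a,c}
round 2: (stable)
  FIRST[S]={a,c}  FIRST[A]={a,c}  FIRST[B]={a,c}

Compute FOLLOW by fixpoint:
initialize: $ ∈ FOLLOW(S)
[1]
  B→S b: FOLLOW(S) ⊇ FIRST(b) = {b}; new: +{b}
  S→c A: FOLLOW(A) ⊇ FOLLOW(S) ⊇ {$,b}; new: +{$,b}
  S→c B: FOLLOW(B) ⊇ FOLLOW(S) ⊇ {$,b}; new: +{$,b}
  S: {$,b}  A: {$,b}  B: {$,b}
[2] — fixpoint
  S: {$,b}  A: {$,b}  B: {$,b}

FOLLOW(S) = ["$", "b"]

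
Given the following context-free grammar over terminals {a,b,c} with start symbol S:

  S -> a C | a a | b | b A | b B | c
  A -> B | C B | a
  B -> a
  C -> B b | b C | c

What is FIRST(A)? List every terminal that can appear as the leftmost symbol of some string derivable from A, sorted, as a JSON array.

FIRST sets, iterate to fixpoint:
round 1:
  A via A→a: +{a}
  B via B→a: +{a}
  C via C→B b: +{a}
  C via C→b C: +{b}
  C via C→c: +{c}
  S via S→a C: +{a}
  S via S→b: +{b}
  S via S→c: +{c}
  FIRST(S)={a,b,c}  FIRST(A)={a}  FIRST(B)={a}  FIRST(C)={a,b,c}
round 2:
  A via A→C B: +{b,c}
  FIRST(S)={a,b,c}  FIRST(A)={a,b,c}  FIRST(B)={a}  FIRST(C)={a,b,c}
round 3: done
  FIRST(S)={a,b,c}  FIRST(A)={a,b,c}  FIRST(B)={a}  FIRST(C)={a,b,c}

FIRST(A) = ["a", "b", "c"]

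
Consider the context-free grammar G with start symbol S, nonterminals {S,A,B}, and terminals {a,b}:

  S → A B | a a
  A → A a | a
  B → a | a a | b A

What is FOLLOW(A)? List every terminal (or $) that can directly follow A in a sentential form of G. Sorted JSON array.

Compute FIRST by fixpoint:
[1]
  A via A→a: +{a}
  B via B→a: +{a}
  B via B→b A: +{b}
  S via S→A B: +{a}
  S: {a}  A: {a}  B: {a,b}
[2] (no change)
  S: {a}  A: {a}  B: {a,b}

FOLLOW iteration:
FOLLOW(S) := {$}
[1]
  A→A a: FOLLOW(A) ⊇ FIRST(a) = {a}; new: +{a}
  S→A B: FOLLOW(A) ⊇ FIRST(B) = {a,b}; new: +{b}
  S→A B: FOLLOW(B) ⊇ FOLLOW(S) ⊇ {$}; new: +{$}
  FOLLOW(S)={$}  FOLLOW(A)={a,b}  FOLLOW(B)={$}
[2]
  B→b A: FOLLOW(A) ⊇ FOLLOW(B) ⊇ {$}; new: +{$}
  FOLLOW(S)={$}  FOLLOW(A)={$,a,b}  FOLLOW(B)={$}
[3] done
  FOLLOW(S)={$}  FOLLOW(A)={$,a,b}  FOLLOW(B)={$}

FOLLOW(A) = ["$", "a", "b"]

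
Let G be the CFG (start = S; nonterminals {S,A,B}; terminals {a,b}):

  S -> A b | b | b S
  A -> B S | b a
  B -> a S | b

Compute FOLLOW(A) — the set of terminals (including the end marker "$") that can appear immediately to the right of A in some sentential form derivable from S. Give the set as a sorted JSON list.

FIRST sets, iterate to fixpoint:
round 1:
  A via A→b a: +{b}
  B via B→a S: +{a}
  B via B→b: +{b}
  S via S→A b: +{b}
  S: {b}  A: {b}  B: {a,b}
round 2:
  A via A→B S: +{a}
  S via S→A b: +{a}
  S: {a,b}  A: {a,b}  B: {a,b}
round 3: — fixpoint
  S: {a,b}  A: {a,b}  B: {a,b}

FOLLOW sets:
seed FOLLOW(S) with $
iter 1:
  A→B S: FOLLOW(B) ⊇ FIRST(S) = {a,b}; new: +{a,b}
  B→a S: FOLLOW(S) ⊇ FOLLOW(B) ⊇ {a,b}; new: +{a,b}
  S→A b: FOLLOW(A) ⊇ FIRST(b) = {b}; new: +{b}
  S: {$,a,b}  A: {b}  B: {a,b}
iter 2: — fixpoint
  S: {$,a,b}  A: {b}  B: {a,b}

FOLLOW(A) = ["b"]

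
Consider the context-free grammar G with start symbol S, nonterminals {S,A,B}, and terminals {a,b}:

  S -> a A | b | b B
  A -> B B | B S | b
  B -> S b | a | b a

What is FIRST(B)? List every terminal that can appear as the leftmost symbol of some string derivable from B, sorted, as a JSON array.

FIRST sets, iterate to fixpoint:
round 1:
  A via A→b: +{b}
  B via B→a: +{a}
  B via B→b a: +{b}
  S via S→a A: +{a}
  S via S→b: +{b}
  FIRST(S)={a,b}  FIRST(A)={b}  FIRST(B)={a,b}
round 2:
  A via A→B B: +{a}
  FIRST(S)={a,b}  FIRST(A)={a,b}  FIRST(B)={a,b}
round 3: (stable)
  FIRST(S)={a,b}  FIRST(A)={a,b}  FIRST(B)={a,b}

FIRST(B) = ["a", "b"]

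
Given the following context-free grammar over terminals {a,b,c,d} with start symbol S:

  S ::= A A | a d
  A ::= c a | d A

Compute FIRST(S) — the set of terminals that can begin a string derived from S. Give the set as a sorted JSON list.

FIRST sets, iterate to fixpoint:
round 1:
  A via A→c a: +{c}
  A via A→d A: +{d}
  S via S→A A: +{c,d}
  S via S→a d: +{a}
  FIRST[S]={a,c,d}  FIRST[A]={c,d}
round 2: — fixpoint
  FIRST[S]={a,c,d}  FIRST[A]={c,d}

FIRST(S) = ["a", "c", "d"]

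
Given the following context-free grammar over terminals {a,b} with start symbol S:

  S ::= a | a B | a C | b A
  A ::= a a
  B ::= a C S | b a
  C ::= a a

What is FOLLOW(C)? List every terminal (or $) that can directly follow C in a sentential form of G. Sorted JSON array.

FIRST iteration:
round 1:
  A via A→a a: +{a}
  B via B→a C S: +{a}
  B via B→b a: +{b}
  C via C→a a: +{a}
  S via S→a: +{a}
  S via S→b A: +{b}
  FIRST[S]={a,b}  FIRST[A]={a}  FIRST[B]={a,b}  FIRST[C]={a}
round 2: (stable)
  FIRST[S]={a,b}  FIRST[A]={a}  FIRST[B]={a,b}  FIRST[C]={a}

FOLLOW iteration:
seed FOLLOW(S) with $
round 1:
  B→a C S: FOLLOW(C) ⊇ FIRST(S) = {a,b}; new: +{a,b}
  S→a B: FOLLOW(B) ⊇ FOLLOW(S) ⊇ {$}; new: +{$}
  S→a C: FOLLOW(C) ⊇ FOLLOW(S) ⊇ {$}; new: +{$}
  S→b A: FOLLOW(A) ⊇ FOLLOW(S) ⊇ {$}; new: +{$}
  S: {$}  A: {$}  B: {$}  C: {$,a,b}
round 2: (no change)
  S: {$}  A: {$}  B: {$}  C: {$,a,b}

FOLLOW(C) = ["$", "a", "b"]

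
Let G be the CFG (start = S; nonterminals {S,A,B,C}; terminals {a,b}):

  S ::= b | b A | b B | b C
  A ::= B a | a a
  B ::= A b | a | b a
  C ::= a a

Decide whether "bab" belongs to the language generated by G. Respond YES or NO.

Convert to CNF:
  S -> T1 A | T1 B | T1 C | b
  A -> B T0 | T0 T0
  B -> A T1 | T1 T0 | a
  C -> T0 T0
  T0 -> a
  T1 -> b

Fill CYK table bottom-up:
  T[0,0] 'b' = {S,T1}  orig:{S}
  T[1,1] 'a' = {B,T0}  orig:{B}
  T[2,2] 'b' = {S,T1}  orig:{S}
  T[0,1] 'ba' = {B,S}
  T[1,2] 'ab' = ∅
  T[0,2] 'bab' = ∅

S ∉ T[0,2] ⇒ NO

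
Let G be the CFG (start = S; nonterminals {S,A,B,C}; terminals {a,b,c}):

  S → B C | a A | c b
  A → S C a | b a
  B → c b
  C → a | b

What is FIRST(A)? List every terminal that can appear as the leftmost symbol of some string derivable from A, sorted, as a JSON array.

FIRST iteration:
[1]
  A via A→b a: +{b}
  B via B→c b: +{c}
  C via C→a: +{a}
  C via C→b: +{b}
  S via S→B C: +{c}
  S via S→a A: +{a}
  FIRST(S)={a,c}  FIRST(A)={b}  FIRST(B)={c}  FIRST(C)={a,b}
[2]
  A via A→S C a: +{a,c}
  FIRST(S)={a,c}  FIRST(A)={a,b,c}  FIRST(B)={c}  FIRST(C)={a,b}
[3] (no change)
  FIRST(S)={a,c}  FIRST(A)={a,b,c}  FIRST(B)={c}  FIRST(C)={a,b}

FIRST(A) = ["a", "b", "c"]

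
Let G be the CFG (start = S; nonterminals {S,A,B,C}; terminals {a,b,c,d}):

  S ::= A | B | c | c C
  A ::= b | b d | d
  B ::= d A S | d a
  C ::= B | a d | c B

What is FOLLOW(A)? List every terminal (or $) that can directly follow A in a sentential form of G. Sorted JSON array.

FIRST iteration:
iter 1:
  A via A→b: +{b}
  A via A→d: +{d}
  B via B→d A S: +{d}
  C via C→B: +{d}
  C via C→a d: +{a}
  C via C→c B: +{c}
  S via S→A: +{b,d}
  S via S→c: +{c}
  FIRST(S)={b,c,d}  FIRST(A)={b,d}  FIRST(B)={d}  FIRST(C)={a,c,d}
iter 2: (stable)
  FIRST(S)={b,c,d}  FIRST(A)={b,d}  FIRST(B)={d}  FIRST(C)={a,c,d}

Compute FOLLOW by fixpoint:
seed FOLLOW(S) with $
iter 1:
  B→d A S: FOLLOW(A) ⊇ FIRST(S) = {b,c,d}; new: +{b,c,d}
  S→A: FOLLOW(A) ⊇ FOLLOW(S) ⊇ {$}; new: +{$}
  S→B: FOLLOW(B) ⊇ FOLLOW(S) ⊇ {$}; new: +{$}
  S→c C: FOLLOW(C) ⊇ FOLLOW(S) ⊇ {$}; new: +{$}
  FOLLOW[S]={$}  FOLLOW[A]={$,b,c,d}  FOLLOW[B]={$}  FOLLOW[C]={$}
iter 2: — fixpoint
  FOLLOW[S]={$}  FOLLOW[A]={$,b,c,d}  FOLLOW[B]={$}  FOLLOW[C]={$}

FOLLOW(A) = ["$", "b", "c", "d"]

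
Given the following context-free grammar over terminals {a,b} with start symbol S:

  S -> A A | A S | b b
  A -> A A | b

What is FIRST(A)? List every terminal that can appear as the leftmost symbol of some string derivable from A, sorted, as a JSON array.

FIRST iteration:
round 1:
  A via A→b: +{b}
  S via S→A A: +{b}
  S: {b}  A: {b}
round 2: done
  S: {b}  A: {b}

FIRST(A) = ["b"]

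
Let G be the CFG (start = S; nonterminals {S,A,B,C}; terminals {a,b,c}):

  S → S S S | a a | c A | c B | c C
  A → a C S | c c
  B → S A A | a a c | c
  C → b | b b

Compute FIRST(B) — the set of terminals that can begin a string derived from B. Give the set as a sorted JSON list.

Compute FIRST by fixpoint:
[1]
  A via A→a C S: +{a}
  A via A→c c: +{c}
  B via B→a a c: +{a}
  B via B→c: +{c}
  C via C→b: +{b}
  S via S→a a: +{a}
  S via S→c A: +{c}
  S: {a,c}  A: {a,c}  B: {a,c}  C: {b}
[2] (no change)
  S: {a,c}  A: {a,c}  B: {a,c}  C: {b}

FIRST(B) = ["a", "c"]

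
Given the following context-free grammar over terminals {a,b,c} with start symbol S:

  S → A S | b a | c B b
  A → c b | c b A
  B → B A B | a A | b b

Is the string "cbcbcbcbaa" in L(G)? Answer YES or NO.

Convert to CNF:
  S -> A S | T0 X5 | T1 T2
  A -> T0 T1 | T0 X3
  B -> B X4 | T1 T1 | T2 A
  T0 -> c
  T1 -> b
  T2 -> a
  X3 -> T1 A
  X4 -> A B
  X5 -> B T1

CYK table (by increasing span):
  [0..0]={T0}  "c"  orig:{}
  [1..1]={T1}  "b"  orig:{}
  [2..2]={T0}  "c"  orig:{}
  [3..3]={T1}  "b"  orig:{}
  [4..4]={T0}  "c"  orig:{}
  [5..5]={T1}  "b"  orig:{}
  [6..6]={T0}  "c"  orig:{}
  [7..7]={T1}  "b"  orig:{}
  [8..8]={T2}  "a"  orig:{}
  [9..9]={T2}  "a"  orig:{}
  [0..1]={A}  "cb"
  [1..2]=∅  "bc"
  [2..3]={A}  "cb"
  [3..4]=∅  "bc"
  [4..5]={A}  "cb"
  [5..6]=∅  "bc"
  [6..7]={A}  "cb"
  [7..8]={S}  "ba"
  [8..9]=∅  "aa"
  [0..2]=∅  "cbc"
  [1..3]={X3}  "bcb"  orig:{}
  [2..4]=∅  "cbc"
  [3..5]={X3}  "bcb"  orig:{}
  [4..6]=∅  "cbc"
  [5..7]={X3}  "bcb"  orig:{}
  [6..8]=∅  "cba"
  [7..9]=∅  "baa"
  [0..3]={A}  "cbcb"
  [1..4]=∅  "bcbc"
  [2..5]={A}  "cbcb"
  [3..6]=∅  "bcbc"
  [4..7]={A}  "cbcb"
  [5..8]=∅  "bcba"
  [6..9]=∅  "cbaa"
  [0..4]=∅  "cbcbc"
  [1..5]={X3}  "bcbcb"  orig:{}
  [2..6]=∅  "cbcbc"
  [3..7]={X3}  "bcbcb"  orig:{}
  [4..8]=∅  "cbcba"
  [5..9]=∅  "bcbaa"
  [0..5]={A}  "cbcbcb"
  [1..6]=∅  "bcbcbc"
  [2..7]={A}  "cbcbcb"
  [3..8]=∅  "bcbcba"
  [4..9]=∅  "cbcbaa"
  [0..6]=∅  "cbcbcbc"
  [1..7]={X3}  "bcbcbcb"  orig:{}
  [2..8]=∅  "cbcbcba"
  [3..9]=∅  "bcbcbaa"
  [0..7]={A}  "cbcbcbcb"
  [1..8]=∅  "bcbcbcba"
  [2..9]=∅  "cbcbcbaa"
  [0..8]=∅  "cbcbcbcba"
  [1..9]=∅  "bcbcbcbaa"
  [0..9]=∅  "cbcbcbcbaa"

S ∉ T[0,9] ⇒ NO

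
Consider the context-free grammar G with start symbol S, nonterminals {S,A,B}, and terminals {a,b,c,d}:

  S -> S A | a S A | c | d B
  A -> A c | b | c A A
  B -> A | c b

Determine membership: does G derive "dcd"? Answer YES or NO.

CNF form of G:
  S -> S A | T2 X6 | T3 B | c
  A -> A T0 | T0 X4 | b
  B -> A T0 | T0 T1 | T0 X5 | b
  T0 -> c
  T1 -> b
  T2 -> a
  T3 -> d
  X4 -> A A
  X5 -> A A
  X6 -> S A

CYK table (by increasing span):
  T[0,0] 'd' = {T3}  orig:{}
  T[1,1] 'c' = {S,T0}  orig:{S}
  T[2,2] 'd' = {T3}  orig:{}
  T[0,1] 'dc' = ∅
  T[1,2] 'cd' = ∅
  T[0,2] 'dcd' = ∅

S ∉ T[0,2] ⇒ NO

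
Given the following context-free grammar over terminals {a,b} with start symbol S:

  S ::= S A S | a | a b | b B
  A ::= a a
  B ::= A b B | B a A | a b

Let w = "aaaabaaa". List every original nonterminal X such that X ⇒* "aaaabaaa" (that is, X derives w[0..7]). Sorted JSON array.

CNF form of G:
  S -> S X4 | T0 T1 | T1 B | a
  A -> T0 T0
  B -> A X2 | B X3 | T0 T1
  T0 -> a
  T1 -> b
  X2 -> T1 B
  X3 -> T0 A
  X4 -> A S

Fill CYK table bottom-up — only the sub-triangle for w[0..7]:
  T[0,0] 'a' = {S,T0}  orig:{S}
  T[1,1] 'a' = {S,T0}  orig:{S}
  T[2,2] 'a' = {S,T0}  orig:{S}
  T[3,3] 'a' = {S,T0}  orig:{S}
  T[4,4] 'b' = {T1}  orig:{}
  T[5,5] 'a' = {S,T0}  orig:{S}
  T[6,6] 'a' = {S,T0}  orig:{S}
  T[7,7] 'a' = {S,T0}  orig:{S}
  T[0,1] 'aa' = {A}
  T[1,2] 'aa' = {A}
  T[2,3] 'aa' = {A}
  T[3,4] 'ab' = {B,S}
  T[4,5] 'ba' = ∅
  T[5,6] 'aa' = {A}
  T[6,7] 'aa' = {A}
  T[0,2] 'aaa' = {X3,X4}  orig:{}
  T[1,3] 'aaa' = {X3,X4}  orig:{}
  T[2,4] 'aab' = ∅
  T[3,5] 'aba' = ∅
  T[4,6] 'baa' = ∅
  T[5,7] 'aaa' = {X3,X4}  orig:{}
  T[0,3] 'aaaa' = {S}
  T[1,4] 'aaab' = {X4}  orig:{}
  T[2,5] 'aaba' = ∅
  T[3,6] 'abaa' = ∅
  T[4,7] 'baaa' = ∅
  T[0,4] 'aaaab' = {S}
  T[1,5] 'aaaba' = ∅
  T[2,6] 'aabaa' = ∅
  T[3,7] 'abaaa' = {B,S}
  T[0,5] 'aaaaba' = ∅
  T[1,6] 'aaabaa' = ∅
  T[2,7] 'aabaaa' = ∅
  T[0,6] 'aaaabaa' = ∅
  T[1,7] 'aaabaaa' = {X4}  orig:{}
  T[0,7] 'aaaabaaa' = {S}

Original NTs in T[0,7] deriving "aaaabaaa": ["S"]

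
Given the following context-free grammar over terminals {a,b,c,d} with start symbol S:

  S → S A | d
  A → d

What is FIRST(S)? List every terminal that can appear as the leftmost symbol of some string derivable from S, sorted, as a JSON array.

FIRST sets, iterate to fixpoint:
pass 1:
  A via A→d: +{d}
  S via S→d: +{d}
  FIRST(S)={d}  FIRST(A)={d}
pass 2: (stable)
  FIRST(S)={d}  FIRST(A)={d}

FIRST(S) = ["d"]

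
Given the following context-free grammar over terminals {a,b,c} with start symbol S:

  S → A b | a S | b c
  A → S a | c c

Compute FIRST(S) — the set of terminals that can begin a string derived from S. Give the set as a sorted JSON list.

FIRST iteration:
round 1:
  A via A→c c: +{c}
  S via S→A b: +{c}
  S via S→a S: +{a}
  S via S→b c: +{b}
  FIRST[S]={a,b,c}  FIRST[A]={c}
round 2:
  A via A→S a: +{a,b}
  FIRST[S]={a,b,c}  FIRST[A]={a,b,c}
round 3: done
  FIRST[S]={a,b,c}  FIRST[A]={a,b,c}

FIRST(S) = ["a", "b", "c"]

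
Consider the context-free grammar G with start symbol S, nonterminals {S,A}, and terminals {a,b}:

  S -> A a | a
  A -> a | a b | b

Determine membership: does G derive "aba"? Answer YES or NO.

CNF form of G:
  S -> A T0 | a
  A -> T0 T1 | a | b
  T0 -> a
  T1 -> b

CYK table (by increasing span):
  cell(0,0) a: {A,S,T0}  orig:{A,S}
  cell(1,1) b: {A,T1}  orig:{A}
  cell(2,2) a: {A,S,T0}  orig:{A,S}
  cell(0,1) ab: {A}
  cell(1,2) ba: {S}
  cell(0,2) aba: {S}

S ∈ T[0,2] ⇒ YES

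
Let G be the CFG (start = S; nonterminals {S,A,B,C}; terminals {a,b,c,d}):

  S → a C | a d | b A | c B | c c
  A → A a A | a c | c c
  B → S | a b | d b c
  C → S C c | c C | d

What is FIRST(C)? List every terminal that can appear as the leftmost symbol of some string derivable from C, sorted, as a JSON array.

Compute FIRST by fixpoint:
round 1:
  A via A→a c: +{a}
  A via A→c c: +{c}
  B via B→a b: +{a}
  B via B→d b c: +{d}
  C via C→c C: +{c}
  C via C→d: +{d}
  S via S→a C: +{a}
  S via S→b A: +{b}
  S via S→c B: +{c}
  FIRST(S)={a,b,c}  FIRST(A)={a,c}  FIRST(B)={a,d}  FIRST(C)={c,d}
round 2:
  B via B→S: +{b,c}
  C via C→S C c: +{a,b}
  FIRST(S)={a,b,c}  FIRST(A)={a,c}  FIRST(B)={a,b,c,d}  FIRST(C)={a,b,c,d}
round 3: (stable)
  FIRST(S)={a,b,c}  FIRST(A)={a,c}  FIRST(B)={a,b,c,d}  FIRST(C)={a,b,c,d}

FIRST(C) = ["a", "b", "c", "d"]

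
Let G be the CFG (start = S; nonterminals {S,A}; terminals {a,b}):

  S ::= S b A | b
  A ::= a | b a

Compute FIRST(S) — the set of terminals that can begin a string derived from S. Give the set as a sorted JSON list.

FIRST sets, iterate to fixpoint:
iter 1:
  A via A→a: +{a}
  A via A→b a: +{b}
  S via S→b: +{b}
  FIRST[S]={b}  FIRST[A]={a,b}
iter 2: — fixpoint
  FIRST[S]={b}  FIRST[A]={a,b}

FIRST(S) = ["b"]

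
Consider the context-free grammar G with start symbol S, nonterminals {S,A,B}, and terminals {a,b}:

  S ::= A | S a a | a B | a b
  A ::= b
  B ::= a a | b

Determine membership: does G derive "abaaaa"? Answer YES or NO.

Convert to CNF:
  S -> S X2 | T0 B | T0 T1 | b
  A -> b
  B -> T0 T0 | b
  T0 -> a
  T1 -> b
  X2 -> T0 T0

CYK table (by increasing span):
  T[0,0] 'a' = {T0}  orig:{}
  T[1,1] 'b' = {A,B,S,T1}  orig:{A,B,S}
  T[2,2] 'a' = {T0}  orig:{}
  T[3,3] 'a' = {T0}  orig:{}
  T[4,4] 'a' = {T0}  orig:{}
  T[5,5] 'a' = {T0}  orig:{}
  T[0,1] 'ab' = {S}
  T[1,2] 'ba' = ∅
  T[2,3] 'aa' = {B,X2}  orig:{B}
  T[3,4] 'aa' = {B,X2}  orig:{B}
  T[4,5] 'aa' = {B,X2}  orig:{B}
  T[0,2] 'aba' = ∅
  T[1,3] 'baa' = {S}
  T[2,4] 'aaa' = {S}
  T[3,5] 'aaa' = {S}
  T[0,3] 'abaa' = {S}
  T[1,4] 'baaa' = ∅
  T[2,5] 'aaaa' = ∅
  T[0,4] 'abaaa' = ∅
  T[1,5] 'baaaa' = {S}
  T[0,5] 'abaaaa' = {S}

S ∈ T[0,5] ⇒ YES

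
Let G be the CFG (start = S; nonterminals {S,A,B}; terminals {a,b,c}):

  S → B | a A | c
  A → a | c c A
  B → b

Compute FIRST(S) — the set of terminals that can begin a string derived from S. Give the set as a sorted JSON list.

FIRST iteration:
[1]
  A via A→a: +{a}
  A via A→c c A: +{c}
  B via B→b: +{b}
  S via S→B: +{b}
  S via S→a A: +{a}
  S via S→c: +{c}
  S: {a,b,c}  A: {a,c}  B: {b}
[2] (no change)
  S: {a,b,c}  A: {a,c}  B: {b}

FIRST(S) = ["a", "b", "c"]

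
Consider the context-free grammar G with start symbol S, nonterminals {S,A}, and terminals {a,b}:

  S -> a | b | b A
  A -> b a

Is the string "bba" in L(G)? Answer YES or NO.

CNF form of G:
  S -> T0 A | a | b
  A -> T0 T1
  T0 -> b
  T1 -> a

CYK fill:
  [0..0]={S,T0}  "b"  orig:{S}
  [1..1]={S,T0}  "b"  orig:{S}
  [2..2]={S,T1}  "a"  orig:{S}
  [0..1]=∅  "bb"
  [1..2]={A}  "ba"
  [0..2]={S}  "bba"

S ∈ T[0,2] ⇒ YES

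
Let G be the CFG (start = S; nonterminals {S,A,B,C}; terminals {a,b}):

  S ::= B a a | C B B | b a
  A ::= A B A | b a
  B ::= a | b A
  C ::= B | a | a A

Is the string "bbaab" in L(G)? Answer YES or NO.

CNF form of G:
  S -> B X3 | C X4 | T0 T1
  A -> A X2 | T0 T1
  B -> T0 A | a
  C -> T0 A | T1 A | a
  T0 -> b
  T1 -> a
  X2 -> B A
  X3 -> T1 T1
  X4 -> B B

Fill CYK table bottom-up:
  T[0,0] 'b' = {T0}  orig:{}
  T[1,1] 'b' = {T0}  orig:{}
  T[2,2] 'a' = {B,C,T1}  orig:{B,C}
  T[3,3] 'a' = {B,C,T1}  orig:{B,C}
  T[4,4] 'b' = {T0}  orig:{}
  T[0,1] 'bb' = ∅
  T[1,2] 'ba' = {A,S}
  T[2,3] 'aa' = {X3,X4}  orig:{}
  T[3,4] 'ab' = ∅
  T[0,2] 'bba' = {B,C}
  T[1,3] 'baa' = ∅
  T[2,4] 'aab' = ∅
  T[0,3] 'bbaa' = {X4}  orig:{}
  T[1,4] 'baab' = ∅
  T[0,4] 'bbaab' = ∅

S ∉ T[0,4] ⇒ NO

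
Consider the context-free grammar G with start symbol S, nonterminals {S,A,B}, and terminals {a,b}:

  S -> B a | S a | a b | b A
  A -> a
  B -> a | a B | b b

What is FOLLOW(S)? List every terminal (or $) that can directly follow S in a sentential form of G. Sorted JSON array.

FIRST sets, iterate to fixpoint:
iter 1:
  A via A→a: +{a}
  B via B→a: +{a}
  B via B→b b: +{b}
  S via S→B a: +{a,b}
  FIRST[S]={a,b}  FIRST[A]={a}  FIRST[B]={a,b}
iter 2: (no change)
  FIRST[S]={a,b}  FIRST[A]={a}  FIRST[B]={a,b}

Compute FOLLOW by fixpoint:
initialize: $ ∈ FOLLOW(S)
pass 1:
  S→B a: FOLLOW(B) ⊇ FIRST(a) = {a}; new: +{a}
  S→S a: FOLLOW(S) ⊇ FIRST(a) = {a}; new: +{a}
  S→b A: FOLLOW(A) ⊇ FOLLOW(S) ⊇ {$,a}; new: +{$,a}
  FOLLOW(S)={$,a}  FOLLOW(A)={$,a}  FOLLOW(B)={a}
pass 2: (stable)
  FOLLOW(S)={$,a}  FOLLOW(A)={$,a}  FOLLOW(B)={a}

FOLLOW(S) = ["$", "a"]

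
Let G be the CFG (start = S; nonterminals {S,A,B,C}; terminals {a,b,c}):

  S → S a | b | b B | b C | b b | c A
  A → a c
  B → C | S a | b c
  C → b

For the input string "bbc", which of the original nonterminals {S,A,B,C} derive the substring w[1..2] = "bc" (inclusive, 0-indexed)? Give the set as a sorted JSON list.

CNF form of G:
  S -> S T0 | T1 A | T2 B | T2 C | T2 T2 | b
  A -> T0 T1
  B -> S T0 | T2 T1 | b
  C -> b
  T0 -> a
  T1 -> c
  T2 -> b

Fill CYK table bottom-up, restricted to cells inside w[1..2]:
  [1..1]={B,C,S,T2}  "b"  orig:{B,C,S}
  [2..2]={T1}  "c"  orig:{}
  [1..2]={B}  "bc"

Original NTs in T[1,2] deriving "bc": ["B"]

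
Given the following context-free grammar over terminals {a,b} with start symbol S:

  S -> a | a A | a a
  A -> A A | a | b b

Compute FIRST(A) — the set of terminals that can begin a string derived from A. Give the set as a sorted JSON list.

Compute FIRST by fixpoint:
iter 1:
  A via A→a: +{a}
  A via A→b b: +{b}
  S via S→a: +{a}
  FIRST[S]={a}  FIRST[A]={a,b}
iter 2: (no change)
  FIRST[S]={a}  FIRST[A]={a,b}

FIRST(A) = ["a", "b"]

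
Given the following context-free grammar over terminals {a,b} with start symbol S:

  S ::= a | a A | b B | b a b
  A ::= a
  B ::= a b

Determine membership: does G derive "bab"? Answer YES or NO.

Convert to CNF:
  S -> T0 A | T1 B | T1 X2 | a
  A -> a
  B -> T0 T1
  T0 -> a
  T1 -> b
  X2 -> T0 T1

CYK table (by increasing span):
  T[0,0] 'b' = {T1}  orig:{}
  T[1,1] 'a' = {A,S,T0}  orig:{A,S}
  T[2,2] 'b' = {T1}  orig:{}
  T[0,1] 'ba' = ∅
  T[1,2] 'ab' = {B,X2}  orig:{B}
  T[0,2] 'bab' = {S}

S ∈ T[0,2] ⇒ YES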